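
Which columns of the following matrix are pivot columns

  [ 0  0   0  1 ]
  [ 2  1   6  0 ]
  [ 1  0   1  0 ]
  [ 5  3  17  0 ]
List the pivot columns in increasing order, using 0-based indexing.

Swap r1 and r2.
Multiply r1 by 1/2.
Subtract r1 from r3.
Subtract 5 times r1 from r4.
Swap r2 and r3.
Multiply r2 by -2.
Subtract 1/2 times r2 from r4.
Subtract 1/2 times r2 from r1.
Pivot columns are the columns containing a leading 1.

0, 1, 3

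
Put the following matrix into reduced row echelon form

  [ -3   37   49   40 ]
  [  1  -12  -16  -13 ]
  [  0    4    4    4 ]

R1 := -1/3·R1
  [ 1  -37/3  -49/3  -40/3 ]
  [ 1    -12    -16    -13 ]
  [ 0      4      4      4 ]
R2 := R2 − R1
  [ 1  -37/3  -49/3  -40/3 ]
  [ 0    1/3    1/3    1/3 ]
  [ 0      4      4      4 ]
R2 := 3·R2
  [ 1  -37/3  -49/3  -40/3 ]
  [ 0      1      1      1 ]
  [ 0      4      4      4 ]
R3 := R3 − 4·R2
  [ 1  -37/3  -49/3  -40/3 ]
  [ 0      1      1      1 ]
  [ 0      0      0      0 ]
R1 := R1 + 37/3·R2
  [ 1  0  -4  -1 ]
  [ 0  1   1   1 ]
  [ 0  0   0   0 ]

[[1, 0, -4, -1], [0, 1, 1, 1], [0, 0, 0, 0]]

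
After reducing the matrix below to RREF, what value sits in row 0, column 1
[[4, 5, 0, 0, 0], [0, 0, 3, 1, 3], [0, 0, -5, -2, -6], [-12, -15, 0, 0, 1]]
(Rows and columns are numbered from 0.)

5/4

r1 := 1/4·r1
  [   1  5/4   0   0   0 ]
  [   0    0   3   1   3 ]
  [   0    0  -5  -2  -6 ]
  [ -12  -15   0   0   1 ]
r4 := r4 + 12·r1
  [ 1  5/4   0   0   0 ]
  [ 0    0   3   1   3 ]
  [ 0    0  -5  -2  -6 ]
  [ 0    0   0   0   1 ]
r2 := 1/3·r2
  [ 1  5/4   0    0   0 ]
  [ 0    0   1  1/3   1 ]
  [ 0    0  -5   -2  -6 ]
  [ 0    0   0    0   1 ]
r3 := r3 + 5·r2
  [ 1  5/4  0     0   0 ]
  [ 0    0  1   1/3   1 ]
  [ 0    0  0  -1/3  -1 ]
  [ 0    0  0     0   1 ]
r3 := -3·r3
  [ 1  5/4  0    0  0 ]
  [ 0    0  1  1/3  1 ]
  [ 0    0  0    1  3 ]
  [ 0    0  0    0  1 ]
r3 := r3 − 3·r4
  [ 1  5/4  0    0  0 ]
  [ 0    0  1  1/3  1 ]
  [ 0    0  0    1  0 ]
  [ 0    0  0    0  1 ]
r2 := r2 − r4
  [ 1  5/4  0    0  0 ]
  [ 0    0  1  1/3  0 ]
  [ 0    0  0    1  0 ]
  [ 0    0  0    0  1 ]
r2 := r2 − 1/3·r3
  [ 1  5/4  0  0  0 ]
  [ 0    0  1  0  0 ]
  [ 0    0  0  1  0 ]
  [ 0    0  0  0  1 ]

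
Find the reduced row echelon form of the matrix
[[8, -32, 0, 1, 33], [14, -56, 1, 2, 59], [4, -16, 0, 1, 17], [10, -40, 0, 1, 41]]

[[1, -4, 0, 0, 4], [0, 0, 1, 0, 1], [0, 0, 0, 1, 1], [0, 0, 0, 0, 0]]

Multiply R1 by 1/8.
  [  1   -4  0  1/8  33/8 ]
  [ 14  -56  1    2    59 ]
  [  4  -16  0    1    17 ]
  [ 10  -40  0    1    41 ]
Subtract 14 times R1 from R2.
  [  1   -4  0  1/8  33/8 ]
  [  0    0  1  1/4   5/4 ]
  [  4  -16  0    1    17 ]
  [ 10  -40  0    1    41 ]
Subtract 4 times R1 from R3.
  [  1   -4  0  1/8  33/8 ]
  [  0    0  1  1/4   5/4 ]
  [  0    0  0  1/2   1/2 ]
  [ 10  -40  0    1    41 ]
Subtract 10 times R1 from R4.
  [ 1  -4  0   1/8  33/8 ]
  [ 0   0  1   1/4   5/4 ]
  [ 0   0  0   1/2   1/2 ]
  [ 0   0  0  -1/4  -1/4 ]
Multiply R3 by 2.
  [ 1  -4  0   1/8  33/8 ]
  [ 0   0  1   1/4   5/4 ]
  [ 0   0  0     1     1 ]
  [ 0   0  0  -1/4  -1/4 ]
Add 1/4 times R3 to R4.
  [ 1  -4  0  1/8  33/8 ]
  [ 0   0  1  1/4   5/4 ]
  [ 0   0  0    1     1 ]
  [ 0   0  0    0     0 ]
Subtract 1/4 times R3 from R2.
  [ 1  -4  0  1/8  33/8 ]
  [ 0   0  1    0     1 ]
  [ 0   0  0    1     1 ]
  [ 0   0  0    0     0 ]
Subtract 1/8 times R3 from R1.
  [ 1  -4  0  0  4 ]
  [ 0   0  1  0  1 ]
  [ 0   0  0  1  1 ]
  [ 0   0  0  0  0 ]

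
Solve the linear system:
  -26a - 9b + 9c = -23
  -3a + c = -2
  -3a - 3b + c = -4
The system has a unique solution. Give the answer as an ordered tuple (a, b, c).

(1, 2/3, 1)

Form the augmented matrix and row-reduce:
  [ -26  -9  9  |  -23 ]
  [  -3   0  1  |   -2 ]
  [  -3  -3  1  |   -4 ]
r1 → -1/26·r1
  [  1  9/26  -9/26  |  23/26 ]
  [ -3     0      1  |     -2 ]
  [ -3    -3      1  |     -4 ]
r2 → r2 + 3·r1
  [  1   9/26  -9/26  |  23/26 ]
  [  0  27/26  -1/26  |  17/26 ]
  [ -3     -3      1  |     -4 ]
r3 → r3 + 3·r1
  [ 1    9/26  -9/26  |   23/26 ]
  [ 0   27/26  -1/26  |   17/26 ]
  [ 0  -51/26  -1/26  |  -35/26 ]
r2 → 26/27·r2
  [ 1    9/26  -9/26  |   23/26 ]
  [ 0       1  -1/27  |   17/27 ]
  [ 0  -51/26  -1/26  |  -35/26 ]
r3 → r3 + 51/26·r2
  [ 1  9/26  -9/26  |  23/26 ]
  [ 0     1  -1/27  |  17/27 ]
  [ 0     0   -1/9  |   -1/9 ]
r3 → -9·r3
  [ 1  9/26  -9/26  |  23/26 ]
  [ 0     1  -1/27  |  17/27 ]
  [ 0     0      1  |      1 ]
r2 → r2 + 1/27·r3
  [ 1  9/26  -9/26  |  23/26 ]
  [ 0     1      0  |    2/3 ]
  [ 0     0      1  |      1 ]
r1 → r1 + 9/26·r3
  [ 1  9/26  0  |  16/13 ]
  [ 0     1  0  |    2/3 ]
  [ 0     0  1  |      1 ]
r1 → r1 − 9/26·r2
  [ 1  0  0  |    1 ]
  [ 0  1  0  |  2/3 ]
  [ 0  0  1  |    1 ]
Reading off the last column: a = 1, b = 2/3, c = 1.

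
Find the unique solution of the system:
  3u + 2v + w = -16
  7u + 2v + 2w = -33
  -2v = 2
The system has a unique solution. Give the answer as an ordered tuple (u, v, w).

(-3, -1, -5)

Form the augmented matrix and row-reduce:
  [ 3   2  1  |  -16 ]
  [ 7   2  2  |  -33 ]
  [ 0  -2  0  |    2 ]
R1 := 1/3·R1
  [ 1  2/3  1/3  |  -16/3 ]
  [ 7    2    2  |    -33 ]
  [ 0   -2    0  |      2 ]
R2 := R2 − 7·R1
  [ 1   2/3   1/3  |  -16/3 ]
  [ 0  -8/3  -1/3  |   13/3 ]
  [ 0    -2     0  |      2 ]
R2 := -3/8·R2
  [ 1  2/3  1/3  |  -16/3 ]
  [ 0    1  1/8  |  -13/8 ]
  [ 0   -2    0  |      2 ]
R3 := R3 + 2·R2
  [ 1  2/3  1/3  |  -16/3 ]
  [ 0    1  1/8  |  -13/8 ]
  [ 0    0  1/4  |   -5/4 ]
R3 := 4·R3
  [ 1  2/3  1/3  |  -16/3 ]
  [ 0    1  1/8  |  -13/8 ]
  [ 0    0    1  |     -5 ]
R2 := R2 − 1/8·R3
  [ 1  2/3  1/3  |  -16/3 ]
  [ 0    1    0  |     -1 ]
  [ 0    0    1  |     -5 ]
R1 := R1 − 1/3·R3
  [ 1  2/3  0  |  -11/3 ]
  [ 0    1  0  |     -1 ]
  [ 0    0  1  |     -5 ]
R1 := R1 − 2/3·R2
  [ 1  0  0  |  -3 ]
  [ 0  1  0  |  -1 ]
  [ 0  0  1  |  -5 ]
Reading off the last column: u = -3, v = -1, w = -5.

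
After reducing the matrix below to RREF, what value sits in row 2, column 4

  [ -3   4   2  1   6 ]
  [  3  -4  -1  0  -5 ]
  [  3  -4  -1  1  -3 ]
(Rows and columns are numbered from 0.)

2

Multiply r1 by -1/3.
  [ 1  -4/3  -2/3  -1/3  -2 ]
  [ 3    -4    -1     0  -5 ]
  [ 3    -4    -1     1  -3 ]
Subtract 3 times r1 from r2.
  [ 1  -4/3  -2/3  -1/3  -2 ]
  [ 0     0     1     1   1 ]
  [ 3    -4    -1     1  -3 ]
Subtract 3 times r1 from r3.
  [ 1  -4/3  -2/3  -1/3  -2 ]
  [ 0     0     1     1   1 ]
  [ 0     0     1     2   3 ]
Subtract r2 from r3.
  [ 1  -4/3  -2/3  -1/3  -2 ]
  [ 0     0     1     1   1 ]
  [ 0     0     0     1   2 ]
Subtract r3 from r2.
  [ 1  -4/3  -2/3  -1/3  -2 ]
  [ 0     0     1     0  -1 ]
  [ 0     0     0     1   2 ]
Add 1/3 times r3 to r1.
  [ 1  -4/3  -2/3  0  -4/3 ]
  [ 0     0     1  0    -1 ]
  [ 0     0     0  1     2 ]
Add 2/3 times r2 to r1.
  [ 1  -4/3  0  0  -2 ]
  [ 0     0  1  0  -1 ]
  [ 0     0  0  1   2 ]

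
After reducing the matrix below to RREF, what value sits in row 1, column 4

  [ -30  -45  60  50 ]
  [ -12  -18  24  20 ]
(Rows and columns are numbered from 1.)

ρ1 → -1/30·ρ1
  [   1  3/2  -2  -5/3 ]
  [ -12  -18  24    20 ]
ρ2 → ρ2 + 12·ρ1
  [ 1  3/2  -2  -5/3 ]
  [ 0    0   0     0 ]

-5/3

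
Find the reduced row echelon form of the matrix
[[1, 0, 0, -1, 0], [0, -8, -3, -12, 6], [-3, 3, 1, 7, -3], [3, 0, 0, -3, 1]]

[[1, 0, 0, -1, 0], [0, 1, 0, 0, 0], [0, 0, 1, 4, 0], [0, 0, 0, 0, 1]]

ρ3 := ρ3 + 3·ρ1
  [ 1   0   0   -1   0 ]
  [ 0  -8  -3  -12   6 ]
  [ 0   3   1    4  -3 ]
  [ 3   0   0   -3   1 ]
ρ4 := ρ4 − 3·ρ1
  [ 1   0   0   -1   0 ]
  [ 0  -8  -3  -12   6 ]
  [ 0   3   1    4  -3 ]
  [ 0   0   0    0   1 ]
ρ2 := -1/8·ρ2
  [ 1  0    0   -1     0 ]
  [ 0  1  3/8  3/2  -3/4 ]
  [ 0  3    1    4    -3 ]
  [ 0  0    0    0     1 ]
ρ3 := ρ3 − 3·ρ2
  [ 1  0     0    -1     0 ]
  [ 0  1   3/8   3/2  -3/4 ]
  [ 0  0  -1/8  -1/2  -3/4 ]
  [ 0  0     0     0     1 ]
ρ3 := -8·ρ3
  [ 1  0    0   -1     0 ]
  [ 0  1  3/8  3/2  -3/4 ]
  [ 0  0    1    4     6 ]
  [ 0  0    0    0     1 ]
ρ3 := ρ3 − 6·ρ4
  [ 1  0    0   -1     0 ]
  [ 0  1  3/8  3/2  -3/4 ]
  [ 0  0    1    4     0 ]
  [ 0  0    0    0     1 ]
ρ2 := ρ2 + 3/4·ρ4
  [ 1  0    0   -1  0 ]
  [ 0  1  3/8  3/2  0 ]
  [ 0  0    1    4  0 ]
  [ 0  0    0    0  1 ]
ρ2 := ρ2 − 3/8·ρ3
  [ 1  0  0  -1  0 ]
  [ 0  1  0   0  0 ]
  [ 0  0  1   4  0 ]
  [ 0  0  0   0  1 ]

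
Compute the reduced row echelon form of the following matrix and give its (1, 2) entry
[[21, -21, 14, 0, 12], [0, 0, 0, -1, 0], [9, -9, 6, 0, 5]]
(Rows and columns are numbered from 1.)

-1

ρ1 ← 1/21·ρ1
  [ 1  -1  2/3   0  4/7 ]
  [ 0   0    0  -1    0 ]
  [ 9  -9    6   0    5 ]
ρ3 ← ρ3 − 9·ρ1
  [ 1  -1  2/3   0   4/7 ]
  [ 0   0    0  -1     0 ]
  [ 0   0    0   0  -1/7 ]
ρ2 ← -1·ρ2
  [ 1  -1  2/3  0   4/7 ]
  [ 0   0    0  1     0 ]
  [ 0   0    0  0  -1/7 ]
ρ3 ← -7·ρ3
  [ 1  -1  2/3  0  4/7 ]
  [ 0   0    0  1    0 ]
  [ 0   0    0  0    1 ]
ρ1 ← ρ1 − 4/7·ρ3
  [ 1  -1  2/3  0  0 ]
  [ 0   0    0  1  0 ]
  [ 0   0    0  0  1 ]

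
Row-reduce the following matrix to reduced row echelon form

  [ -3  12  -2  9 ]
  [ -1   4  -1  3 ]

[[1, -4, 0, -3], [0, 0, 1, 0]]

r1 -> -1/3·r1
  [  1  -4  2/3  -3 ]
  [ -1   4   -1   3 ]
r2 -> r2 + r1
  [ 1  -4   2/3  -3 ]
  [ 0   0  -1/3   0 ]
r2 -> -3·r2
  [ 1  -4  2/3  -3 ]
  [ 0   0    1   0 ]
r1 -> r1 − 2/3·r2
  [ 1  -4  0  -3 ]
  [ 0   0  1   0 ]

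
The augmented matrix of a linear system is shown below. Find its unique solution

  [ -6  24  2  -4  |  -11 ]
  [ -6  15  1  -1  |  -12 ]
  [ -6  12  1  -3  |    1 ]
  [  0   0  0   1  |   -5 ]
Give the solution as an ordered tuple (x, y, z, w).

(-1/2, -1, -5, -5)

R1 := -1/6·R1
  [  1  -4  -1/3  2/3  |  11/6 ]
  [ -6  15     1   -1  |   -12 ]
  [ -6  12     1   -3  |     1 ]
  [  0   0     0    1  |    -5 ]
R2 := R2 + 6·R1
  [  1  -4  -1/3  2/3  |  11/6 ]
  [  0  -9    -1    3  |    -1 ]
  [ -6  12     1   -3  |     1 ]
  [  0   0     0    1  |    -5 ]
R3 := R3 + 6·R1
  [ 1   -4  -1/3  2/3  |  11/6 ]
  [ 0   -9    -1    3  |    -1 ]
  [ 0  -12    -1    1  |    12 ]
  [ 0    0     0    1  |    -5 ]
R2 := -1/9·R2
  [ 1   -4  -1/3   2/3  |  11/6 ]
  [ 0    1   1/9  -1/3  |   1/9 ]
  [ 0  -12    -1     1  |    12 ]
  [ 0    0     0     1  |    -5 ]
R3 := R3 + 12·R2
  [ 1  -4  -1/3   2/3  |  11/6 ]
  [ 0   1   1/9  -1/3  |   1/9 ]
  [ 0   0   1/3    -3  |  40/3 ]
  [ 0   0     0     1  |    -5 ]
R3 := 3·R3
  [ 1  -4  -1/3   2/3  |  11/6 ]
  [ 0   1   1/9  -1/3  |   1/9 ]
  [ 0   0     1    -9  |    40 ]
  [ 0   0     0     1  |    -5 ]
R3 := R3 + 9·R4
  [ 1  -4  -1/3   2/3  |  11/6 ]
  [ 0   1   1/9  -1/3  |   1/9 ]
  [ 0   0     1     0  |    -5 ]
  [ 0   0     0     1  |    -5 ]
R2 := R2 + 1/3·R4
  [ 1  -4  -1/3  2/3  |   11/6 ]
  [ 0   1   1/9    0  |  -14/9 ]
  [ 0   0     1    0  |     -5 ]
  [ 0   0     0    1  |     -5 ]
R1 := R1 − 2/3·R4
  [ 1  -4  -1/3  0  |   31/6 ]
  [ 0   1   1/9  0  |  -14/9 ]
  [ 0   0     1  0  |     -5 ]
  [ 0   0     0  1  |     -5 ]
R2 := R2 − 1/9·R3
  [ 1  -4  -1/3  0  |  31/6 ]
  [ 0   1     0  0  |    -1 ]
  [ 0   0     1  0  |    -5 ]
  [ 0   0     0  1  |    -5 ]
R1 := R1 + 1/3·R3
  [ 1  -4  0  0  |  7/2 ]
  [ 0   1  0  0  |   -1 ]
  [ 0   0  1  0  |   -5 ]
  [ 0   0  0  1  |   -5 ]
R1 := R1 + 4·R2
  [ 1  0  0  0  |  -1/2 ]
  [ 0  1  0  0  |    -1 ]
  [ 0  0  1  0  |    -5 ]
  [ 0  0  0  1  |    -5 ]
Reading off the last column: x = -1/2, y = -1, z = -5, w = -5.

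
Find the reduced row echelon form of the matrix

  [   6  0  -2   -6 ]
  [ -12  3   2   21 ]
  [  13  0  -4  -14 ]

[[1, 0, 0, -2], [0, 1, 0, 1], [0, 0, 1, -3]]

Multiply ρ1 by 1/6.
Add 12 times ρ1 to ρ2.
Subtract 13 times ρ1 from ρ3.
Multiply ρ2 by 1/3.
Multiply ρ3 by 3.
Add 2/3 times ρ3 to ρ2.
Add 1/3 times ρ3 to ρ1.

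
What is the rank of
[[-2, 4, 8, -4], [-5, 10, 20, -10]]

rank = 1

R1 ← -1/2·R1
  [  1  -2  -4    2 ]
  [ -5  10  20  -10 ]
R2 ← R2 + 5·R1
  [ 1  -2  -4  2 ]
  [ 0   0   0  0 ]
The reduced form has 1 nonzero row.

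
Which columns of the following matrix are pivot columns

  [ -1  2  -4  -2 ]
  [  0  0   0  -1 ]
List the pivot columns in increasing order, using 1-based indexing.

1, 4

ρ1 := -1·ρ1
  [ 1  -2  4   2 ]
  [ 0   0  0  -1 ]
ρ2 := -1·ρ2
  [ 1  -2  4  2 ]
  [ 0   0  0  1 ]
ρ1 := ρ1 − 2·ρ2
  [ 1  -2  4  0 ]
  [ 0   0  0  1 ]
Pivot columns are the columns containing a leading 1.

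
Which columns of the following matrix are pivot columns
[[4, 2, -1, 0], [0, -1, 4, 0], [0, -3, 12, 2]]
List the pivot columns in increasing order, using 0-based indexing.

r1 -> 1/4·r1
r2 -> -1·r2
r3 -> r3 + 3·r2
r3 -> 1/2·r3
r1 -> r1 − 1/2·r2
Pivot columns are the columns containing a leading 1.

0, 1, 3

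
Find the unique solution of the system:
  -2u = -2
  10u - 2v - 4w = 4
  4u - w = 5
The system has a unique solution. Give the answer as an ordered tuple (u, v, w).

Form the augmented matrix and row-reduce:
  [ -2   0   0  |  -2 ]
  [ 10  -2  -4  |   4 ]
  [  4   0  -1  |   5 ]
R1 → -1/2·R1
  [  1   0   0  |  1 ]
  [ 10  -2  -4  |  4 ]
  [  4   0  -1  |  5 ]
R2 → R2 − 10·R1
  [ 1   0   0  |   1 ]
  [ 0  -2  -4  |  -6 ]
  [ 4   0  -1  |   5 ]
R3 → R3 − 4·R1
  [ 1   0   0  |   1 ]
  [ 0  -2  -4  |  -6 ]
  [ 0   0  -1  |   1 ]
R2 → -1/2·R2
  [ 1  0   0  |  1 ]
  [ 0  1   2  |  3 ]
  [ 0  0  -1  |  1 ]
R3 → -1·R3
  [ 1  0  0  |   1 ]
  [ 0  1  2  |   3 ]
  [ 0  0  1  |  -1 ]
R2 → R2 − 2·R3
  [ 1  0  0  |   1 ]
  [ 0  1  0  |   5 ]
  [ 0  0  1  |  -1 ]
Reading off the last column: u = 1, v = 5, w = -1.

(1, 5, -1)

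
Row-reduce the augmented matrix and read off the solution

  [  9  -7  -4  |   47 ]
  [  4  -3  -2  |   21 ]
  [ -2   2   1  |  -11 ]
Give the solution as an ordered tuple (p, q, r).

(4, -1, -1)

R1 -> 1/9·R1
  [  1  -7/9  -4/9  |  47/9 ]
  [  4    -3    -2  |    21 ]
  [ -2     2     1  |   -11 ]
R2 -> R2 − 4·R1
  [  1  -7/9  -4/9  |  47/9 ]
  [  0   1/9  -2/9  |   1/9 ]
  [ -2     2     1  |   -11 ]
R3 -> R3 + 2·R1
  [ 1  -7/9  -4/9  |  47/9 ]
  [ 0   1/9  -2/9  |   1/9 ]
  [ 0   4/9   1/9  |  -5/9 ]
R2 -> 9·R2
  [ 1  -7/9  -4/9  |  47/9 ]
  [ 0     1    -2  |     1 ]
  [ 0   4/9   1/9  |  -5/9 ]
R3 -> R3 − 4/9·R2
  [ 1  -7/9  -4/9  |  47/9 ]
  [ 0     1    -2  |     1 ]
  [ 0     0     1  |    -1 ]
R2 -> R2 + 2·R3
  [ 1  -7/9  -4/9  |  47/9 ]
  [ 0     1     0  |    -1 ]
  [ 0     0     1  |    -1 ]
R1 -> R1 + 4/9·R3
  [ 1  -7/9  0  |  43/9 ]
  [ 0     1  0  |    -1 ]
  [ 0     0  1  |    -1 ]
R1 -> R1 + 7/9·R2
  [ 1  0  0  |   4 ]
  [ 0  1  0  |  -1 ]
  [ 0  0  1  |  -1 ]
Reading off the last column: p = 4, q = -1, r = -1.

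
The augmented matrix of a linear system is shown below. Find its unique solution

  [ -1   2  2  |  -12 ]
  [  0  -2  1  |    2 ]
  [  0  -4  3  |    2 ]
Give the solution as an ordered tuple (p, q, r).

(4, -2, -2)

R1 ← -1·R1
R2 ← -1/2·R2
R3 ← R3 + 4·R2
R2 ← R2 + 1/2·R3
R1 ← R1 + 2·R3
R1 ← R1 + 2·R2
Reading off the last column: p = 4, q = -2, r = -2.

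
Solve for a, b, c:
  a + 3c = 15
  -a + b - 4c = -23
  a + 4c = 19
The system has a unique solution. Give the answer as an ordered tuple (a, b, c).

Form the augmented matrix and row-reduce:
  [  1  0   3  |   15 ]
  [ -1  1  -4  |  -23 ]
  [  1  0   4  |   19 ]
R2 ← R2 + R1
  [ 1  0   3  |  15 ]
  [ 0  1  -1  |  -8 ]
  [ 1  0   4  |  19 ]
R3 ← R3 − R1
  [ 1  0   3  |  15 ]
  [ 0  1  -1  |  -8 ]
  [ 0  0   1  |   4 ]
R2 ← R2 + R3
  [ 1  0  3  |  15 ]
  [ 0  1  0  |  -4 ]
  [ 0  0  1  |   4 ]
R1 ← R1 − 3·R3
  [ 1  0  0  |   3 ]
  [ 0  1  0  |  -4 ]
  [ 0  0  1  |   4 ]
Reading off the last column: a = 3, b = -4, c = 4.

(3, -4, 4)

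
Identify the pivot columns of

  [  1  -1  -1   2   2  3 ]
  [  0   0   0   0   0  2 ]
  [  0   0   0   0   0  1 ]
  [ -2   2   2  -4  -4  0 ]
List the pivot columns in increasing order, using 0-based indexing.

ρ4 → ρ4 + 2·ρ1
ρ2 → 1/2·ρ2
ρ3 → ρ3 − ρ2
ρ4 → ρ4 − 6·ρ2
ρ1 → ρ1 − 3·ρ2
Pivot columns are the columns containing a leading 1.

0, 5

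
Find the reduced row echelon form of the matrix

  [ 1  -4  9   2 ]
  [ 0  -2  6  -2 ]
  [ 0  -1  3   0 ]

[[1, 0, -3, 0], [0, 1, -3, 0], [0, 0, 0, 1]]

R2 → -1/2·R2
  [ 1  -4   9  2 ]
  [ 0   1  -3  1 ]
  [ 0  -1   3  0 ]
R3 → R3 + R2
  [ 1  -4   9  2 ]
  [ 0   1  -3  1 ]
  [ 0   0   0  1 ]
R2 → R2 − R3
  [ 1  -4   9  2 ]
  [ 0   1  -3  0 ]
  [ 0   0   0  1 ]
R1 → R1 − 2·R3
  [ 1  -4   9  0 ]
  [ 0   1  -3  0 ]
  [ 0   0   0  1 ]
R1 → R1 + 4·R2
  [ 1  0  -3  0 ]
  [ 0  1  -3  0 ]
  [ 0  0   0  1 ]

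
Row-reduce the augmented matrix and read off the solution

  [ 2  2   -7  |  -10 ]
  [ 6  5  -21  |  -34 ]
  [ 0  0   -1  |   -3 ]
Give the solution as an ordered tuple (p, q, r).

(3/2, 4, 3)

ρ1 ← 1/2·ρ1
ρ2 ← ρ2 − 6·ρ1
ρ2 ← -1·ρ2
ρ3 ← -1·ρ3
ρ1 ← ρ1 + 7/2·ρ3
ρ1 ← ρ1 − ρ2
Reading off the last column: p = 3/2, q = 4, r = 3.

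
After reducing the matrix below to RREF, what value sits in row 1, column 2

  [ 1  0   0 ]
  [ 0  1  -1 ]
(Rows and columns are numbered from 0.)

-1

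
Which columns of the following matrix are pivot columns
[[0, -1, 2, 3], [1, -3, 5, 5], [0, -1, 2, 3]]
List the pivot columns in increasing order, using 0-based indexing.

0, 1

R1 ↔ R2
  [ 1  -3  5  5 ]
  [ 0  -1  2  3 ]
  [ 0  -1  2  3 ]
R2 → -1·R2
  [ 1  -3   5   5 ]
  [ 0   1  -2  -3 ]
  [ 0  -1   2   3 ]
R3 → R3 + R2
  [ 1  -3   5   5 ]
  [ 0   1  -2  -3 ]
  [ 0   0   0   0 ]
R1 → R1 + 3·R2
  [ 1  0  -1  -4 ]
  [ 0  1  -2  -3 ]
  [ 0  0   0   0 ]
Pivot columns are the columns containing a leading 1.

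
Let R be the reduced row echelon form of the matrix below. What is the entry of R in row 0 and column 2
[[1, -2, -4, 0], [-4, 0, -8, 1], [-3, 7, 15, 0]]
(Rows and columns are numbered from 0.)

ρ2 ← ρ2 + 4·ρ1
  [  1  -2   -4  0 ]
  [  0  -8  -24  1 ]
  [ -3   7   15  0 ]
ρ3 ← ρ3 + 3·ρ1
  [ 1  -2   -4  0 ]
  [ 0  -8  -24  1 ]
  [ 0   1    3  0 ]
ρ2 ← -1/8·ρ2
  [ 1  -2  -4     0 ]
  [ 0   1   3  -1/8 ]
  [ 0   1   3     0 ]
ρ3 ← ρ3 − ρ2
  [ 1  -2  -4     0 ]
  [ 0   1   3  -1/8 ]
  [ 0   0   0   1/8 ]
ρ3 ← 8·ρ3
  [ 1  -2  -4     0 ]
  [ 0   1   3  -1/8 ]
  [ 0   0   0     1 ]
ρ2 ← ρ2 + 1/8·ρ3
  [ 1  -2  -4  0 ]
  [ 0   1   3  0 ]
  [ 0   0   0  1 ]
ρ1 ← ρ1 + 2·ρ2
  [ 1  0  2  0 ]
  [ 0  1  3  0 ]
  [ 0  0  0  1 ]

2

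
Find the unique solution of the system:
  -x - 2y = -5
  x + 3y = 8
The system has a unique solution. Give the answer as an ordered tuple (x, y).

Form the augmented matrix and row-reduce:
  [ -1  -2  |  -5 ]
  [  1   3  |   8 ]
Multiply ρ1 by -1.
  [ 1  2  |  5 ]
  [ 1  3  |  8 ]
Subtract ρ1 from ρ2.
  [ 1  2  |  5 ]
  [ 0  1  |  3 ]
Subtract 2 times ρ2 from ρ1.
  [ 1  0  |  -1 ]
  [ 0  1  |   3 ]
Reading off the last column: x = -1, y = 3.

(-1, 3)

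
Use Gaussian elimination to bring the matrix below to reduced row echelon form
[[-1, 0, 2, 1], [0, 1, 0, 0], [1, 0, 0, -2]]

[[1, 0, 0, -2], [0, 1, 0, 0], [0, 0, 1, -1/2]]

ρ1 -> -1·ρ1
  [ 1  0  -2  -1 ]
  [ 0  1   0   0 ]
  [ 1  0   0  -2 ]
ρ3 -> ρ3 − ρ1
  [ 1  0  -2  -1 ]
  [ 0  1   0   0 ]
  [ 0  0   2  -1 ]
ρ3 -> 1/2·ρ3
  [ 1  0  -2    -1 ]
  [ 0  1   0     0 ]
  [ 0  0   1  -1/2 ]
ρ1 -> ρ1 + 2·ρ3
  [ 1  0  0    -2 ]
  [ 0  1  0     0 ]
  [ 0  0  1  -1/2 ]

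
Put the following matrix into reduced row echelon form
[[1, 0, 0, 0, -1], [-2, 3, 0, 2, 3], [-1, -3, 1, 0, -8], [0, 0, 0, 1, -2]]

Add 2 times r1 to r2.
  [  1   0  0  0  -1 ]
  [  0   3  0  2   1 ]
  [ -1  -3  1  0  -8 ]
  [  0   0  0  1  -2 ]
Add r1 to r3.
  [ 1   0  0  0  -1 ]
  [ 0   3  0  2   1 ]
  [ 0  -3  1  0  -9 ]
  [ 0   0  0  1  -2 ]
Multiply r2 by 1/3.
  [ 1   0  0    0   -1 ]
  [ 0   1  0  2/3  1/3 ]
  [ 0  -3  1    0   -9 ]
  [ 0   0  0    1   -2 ]
Add 3 times r2 to r3.
  [ 1  0  0    0   -1 ]
  [ 0  1  0  2/3  1/3 ]
  [ 0  0  1    2   -8 ]
  [ 0  0  0    1   -2 ]
Subtract 2 times r4 from r3.
  [ 1  0  0    0   -1 ]
  [ 0  1  0  2/3  1/3 ]
  [ 0  0  1    0   -4 ]
  [ 0  0  0    1   -2 ]
Subtract 2/3 times r4 from r2.
  [ 1  0  0  0   -1 ]
  [ 0  1  0  0  5/3 ]
  [ 0  0  1  0   -4 ]
  [ 0  0  0  1   -2 ]

[[1, 0, 0, 0, -1], [0, 1, 0, 0, 5/3], [0, 0, 1, 0, -4], [0, 0, 0, 1, -2]]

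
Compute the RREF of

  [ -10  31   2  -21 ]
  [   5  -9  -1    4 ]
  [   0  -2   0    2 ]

[[1, 0, -1/5, -1], [0, 1, 0, -1], [0, 0, 0, 0]]

R1 := -1/10·R1
  [ 1  -31/10  -1/5  21/10 ]
  [ 5      -9    -1      4 ]
  [ 0      -2     0      2 ]
R2 := R2 − 5·R1
  [ 1  -31/10  -1/5  21/10 ]
  [ 0    13/2     0  -13/2 ]
  [ 0      -2     0      2 ]
R2 := 2/13·R2
  [ 1  -31/10  -1/5  21/10 ]
  [ 0       1     0     -1 ]
  [ 0      -2     0      2 ]
R3 := R3 + 2·R2
  [ 1  -31/10  -1/5  21/10 ]
  [ 0       1     0     -1 ]
  [ 0       0     0      0 ]
R1 := R1 + 31/10·R2
  [ 1  0  -1/5  -1 ]
  [ 0  1     0  -1 ]
  [ 0  0     0   0 ]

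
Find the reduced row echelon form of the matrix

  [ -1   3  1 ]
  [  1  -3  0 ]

ρ1 := -1·ρ1
  [ 1  -3  -1 ]
  [ 1  -3   0 ]
ρ2 := ρ2 − ρ1
  [ 1  -3  -1 ]
  [ 0   0   1 ]
ρ1 := ρ1 + ρ2
  [ 1  -3  0 ]
  [ 0   0  1 ]

[[1, -3, 0], [0, 0, 1]]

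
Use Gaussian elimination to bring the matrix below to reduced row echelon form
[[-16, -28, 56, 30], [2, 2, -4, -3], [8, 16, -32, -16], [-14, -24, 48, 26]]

[[1, 0, 0, -1], [0, 1, -2, -1/2], [0, 0, 0, 0], [0, 0, 0, 0]]

r1 := -1/16·r1
  [   1  7/4  -7/2  -15/8 ]
  [   2    2    -4     -3 ]
  [   8   16   -32    -16 ]
  [ -14  -24    48     26 ]
r2 := r2 − 2·r1
  [   1   7/4  -7/2  -15/8 ]
  [   0  -3/2     3    3/4 ]
  [   8    16   -32    -16 ]
  [ -14   -24    48     26 ]
r3 := r3 − 8·r1
  [   1   7/4  -7/2  -15/8 ]
  [   0  -3/2     3    3/4 ]
  [   0     2    -4     -1 ]
  [ -14   -24    48     26 ]
r4 := r4 + 14·r1
  [ 1   7/4  -7/2  -15/8 ]
  [ 0  -3/2     3    3/4 ]
  [ 0     2    -4     -1 ]
  [ 0   1/2    -1   -1/4 ]
r2 := -2/3·r2
  [ 1  7/4  -7/2  -15/8 ]
  [ 0    1    -2   -1/2 ]
  [ 0    2    -4     -1 ]
  [ 0  1/2    -1   -1/4 ]
r3 := r3 − 2·r2
  [ 1  7/4  -7/2  -15/8 ]
  [ 0    1    -2   -1/2 ]
  [ 0    0     0      0 ]
  [ 0  1/2    -1   -1/4 ]
r4 := r4 − 1/2·r2
  [ 1  7/4  -7/2  -15/8 ]
  [ 0    1    -2   -1/2 ]
  [ 0    0     0      0 ]
  [ 0    0     0      0 ]
r1 := r1 − 7/4·r2
  [ 1  0   0    -1 ]
  [ 0  1  -2  -1/2 ]
  [ 0  0   0     0 ]
  [ 0  0   0     0 ]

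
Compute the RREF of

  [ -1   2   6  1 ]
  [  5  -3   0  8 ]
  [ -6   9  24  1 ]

ρ1 ← -1·ρ1
  [  1  -2  -6  -1 ]
  [  5  -3   0   8 ]
  [ -6   9  24   1 ]
ρ2 ← ρ2 − 5·ρ1
  [  1  -2  -6  -1 ]
  [  0   7  30  13 ]
  [ -6   9  24   1 ]
ρ3 ← ρ3 + 6·ρ1
  [ 1  -2   -6  -1 ]
  [ 0   7   30  13 ]
  [ 0  -3  -12  -5 ]
ρ2 ← 1/7·ρ2
  [ 1  -2    -6    -1 ]
  [ 0   1  30/7  13/7 ]
  [ 0  -3   -12    -5 ]
ρ3 ← ρ3 + 3·ρ2
  [ 1  -2    -6    -1 ]
  [ 0   1  30/7  13/7 ]
  [ 0   0   6/7   4/7 ]
ρ3 ← 7/6·ρ3
  [ 1  -2    -6    -1 ]
  [ 0   1  30/7  13/7 ]
  [ 0   0     1   2/3 ]
ρ2 ← ρ2 − 30/7·ρ3
  [ 1  -2  -6   -1 ]
  [ 0   1   0   -1 ]
  [ 0   0   1  2/3 ]
ρ1 ← ρ1 + 6·ρ3
  [ 1  -2  0    3 ]
  [ 0   1  0   -1 ]
  [ 0   0  1  2/3 ]
ρ1 ← ρ1 + 2·ρ2
  [ 1  0  0    1 ]
  [ 0  1  0   -1 ]
  [ 0  0  1  2/3 ]

[[1, 0, 0, 1], [0, 1, 0, -1], [0, 0, 1, 2/3]]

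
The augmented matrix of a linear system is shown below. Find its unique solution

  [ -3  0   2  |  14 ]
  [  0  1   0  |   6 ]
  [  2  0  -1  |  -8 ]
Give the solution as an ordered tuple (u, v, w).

(-2, 6, 4)

r1 ← -1/3·r1
  [ 1  0  -2/3  |  -14/3 ]
  [ 0  1     0  |      6 ]
  [ 2  0    -1  |     -8 ]
r3 ← r3 − 2·r1
  [ 1  0  -2/3  |  -14/3 ]
  [ 0  1     0  |      6 ]
  [ 0  0   1/3  |    4/3 ]
r3 ← 3·r3
  [ 1  0  -2/3  |  -14/3 ]
  [ 0  1     0  |      6 ]
  [ 0  0     1  |      4 ]
r1 ← r1 + 2/3·r3
  [ 1  0  0  |  -2 ]
  [ 0  1  0  |   6 ]
  [ 0  0  1  |   4 ]
Reading off the last column: u = -2, v = 6, w = 4.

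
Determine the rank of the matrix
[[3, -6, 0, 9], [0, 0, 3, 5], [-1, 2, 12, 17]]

rank = 2

r1 := 1/3·r1
r3 := r3 + r1
r2 := 1/3·r2
r3 := r3 − 12·r2
The reduced form has 2 nonzero rows.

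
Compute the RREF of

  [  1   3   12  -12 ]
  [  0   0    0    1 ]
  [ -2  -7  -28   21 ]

Add 2 times R1 to R3.
  [ 1   3  12  -12 ]
  [ 0   0   0    1 ]
  [ 0  -1  -4   -3 ]
Swap R2 and R3.
  [ 1   3  12  -12 ]
  [ 0  -1  -4   -3 ]
  [ 0   0   0    1 ]
Multiply R2 by -1.
  [ 1  3  12  -12 ]
  [ 0  1   4    3 ]
  [ 0  0   0    1 ]
Subtract 3 times R3 from R2.
  [ 1  3  12  -12 ]
  [ 0  1   4    0 ]
  [ 0  0   0    1 ]
Add 12 times R3 to R1.
  [ 1  3  12  0 ]
  [ 0  1   4  0 ]
  [ 0  0   0  1 ]
Subtract 3 times R2 from R1.
  [ 1  0  0  0 ]
  [ 0  1  4  0 ]
  [ 0  0  0  1 ]

[[1, 0, 0, 0], [0, 1, 4, 0], [0, 0, 0, 1]]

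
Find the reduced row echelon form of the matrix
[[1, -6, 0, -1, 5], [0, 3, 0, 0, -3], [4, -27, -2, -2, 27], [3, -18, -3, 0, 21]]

R3 := R3 − 4·R1
  [ 1   -6   0  -1   5 ]
  [ 0    3   0   0  -3 ]
  [ 0   -3  -2   2   7 ]
  [ 3  -18  -3   0  21 ]
R4 := R4 − 3·R1
  [ 1  -6   0  -1   5 ]
  [ 0   3   0   0  -3 ]
  [ 0  -3  -2   2   7 ]
  [ 0   0  -3   3   6 ]
R2 := 1/3·R2
  [ 1  -6   0  -1   5 ]
  [ 0   1   0   0  -1 ]
  [ 0  -3  -2   2   7 ]
  [ 0   0  -3   3   6 ]
R3 := R3 + 3·R2
  [ 1  -6   0  -1   5 ]
  [ 0   1   0   0  -1 ]
  [ 0   0  -2   2   4 ]
  [ 0   0  -3   3   6 ]
R3 := -1/2·R3
  [ 1  -6   0  -1   5 ]
  [ 0   1   0   0  -1 ]
  [ 0   0   1  -1  -2 ]
  [ 0   0  -3   3   6 ]
R4 := R4 + 3·R3
  [ 1  -6  0  -1   5 ]
  [ 0   1  0   0  -1 ]
  [ 0   0  1  -1  -2 ]
  [ 0   0  0   0   0 ]
R1 := R1 + 6·R2
  [ 1  0  0  -1  -1 ]
  [ 0  1  0   0  -1 ]
  [ 0  0  1  -1  -2 ]
  [ 0  0  0   0   0 ]

[[1, 0, 0, -1, -1], [0, 1, 0, 0, -1], [0, 0, 1, -1, -2], [0, 0, 0, 0, 0]]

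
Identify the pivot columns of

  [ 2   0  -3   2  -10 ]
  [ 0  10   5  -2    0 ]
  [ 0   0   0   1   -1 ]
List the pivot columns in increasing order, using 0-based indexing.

0, 1, 3

R1 ← 1/2·R1
R2 ← 1/10·R2
R2 ← R2 + 1/5·R3
R1 ← R1 − R3
Pivot columns are the columns containing a leading 1.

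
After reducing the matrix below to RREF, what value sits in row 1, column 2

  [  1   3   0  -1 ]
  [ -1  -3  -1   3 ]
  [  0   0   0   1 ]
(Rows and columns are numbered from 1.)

Add R1 to R2.
Multiply R2 by -1.
Add 2 times R3 to R2.
Add R3 to R1.

3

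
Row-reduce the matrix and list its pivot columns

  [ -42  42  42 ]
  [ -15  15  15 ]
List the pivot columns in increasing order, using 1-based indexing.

Multiply r1 by -1/42.
Add 15 times r1 to r2.
Pivot columns are the columns containing a leading 1.

1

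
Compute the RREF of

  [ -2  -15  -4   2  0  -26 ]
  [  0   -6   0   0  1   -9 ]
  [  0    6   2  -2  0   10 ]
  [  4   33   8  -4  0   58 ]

r1 ← -1/2·r1
r4 ← r4 − 4·r1
r2 ← -1/6·r2
r3 ← r3 − 6·r2
r4 ← r4 − 3·r2
r3 ← 1/2·r3
r4 ← 2·r4
r3 ← r3 − 1/2·r4
r2 ← r2 + 1/6·r4
r1 ← r1 − 2·r3
r1 ← r1 − 15/2·r2

[[1, 0, 0, 1, 0, 0], [0, 1, 0, 0, 0, 2], [0, 0, 1, -1, 0, -1], [0, 0, 0, 0, 1, 3]]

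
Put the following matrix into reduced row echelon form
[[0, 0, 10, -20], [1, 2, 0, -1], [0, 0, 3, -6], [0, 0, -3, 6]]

R1 <=> R2
  [ 1  2   0   -1 ]
  [ 0  0  10  -20 ]
  [ 0  0   3   -6 ]
  [ 0  0  -3    6 ]
R2 := 1/10·R2
  [ 1  2   0  -1 ]
  [ 0  0   1  -2 ]
  [ 0  0   3  -6 ]
  [ 0  0  -3   6 ]
R3 := R3 − 3·R2
  [ 1  2   0  -1 ]
  [ 0  0   1  -2 ]
  [ 0  0   0   0 ]
  [ 0  0  -3   6 ]
R4 := R4 + 3·R2
  [ 1  2  0  -1 ]
  [ 0  0  1  -2 ]
  [ 0  0  0   0 ]
  [ 0  0  0   0 ]

[[1, 2, 0, -1], [0, 0, 1, -2], [0, 0, 0, 0], [0, 0, 0, 0]]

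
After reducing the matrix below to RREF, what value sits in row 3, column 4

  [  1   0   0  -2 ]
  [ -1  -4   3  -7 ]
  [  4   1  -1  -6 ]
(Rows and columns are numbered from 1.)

R2 ← R2 + R1
R3 ← R3 − 4·R1
R2 ← -1/4·R2
R3 ← R3 − R2
R3 ← -4·R3
R2 ← R2 + 3/4·R3

1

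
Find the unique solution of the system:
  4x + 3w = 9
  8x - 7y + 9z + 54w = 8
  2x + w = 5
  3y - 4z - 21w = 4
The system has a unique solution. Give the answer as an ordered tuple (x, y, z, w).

Form the augmented matrix and row-reduce:
  [ 4   0   0    3  |  9 ]
  [ 8  -7   9   54  |  8 ]
  [ 2   0   0    1  |  5 ]
  [ 0   3  -4  -21  |  4 ]
R1 -> 1/4·R1
  [ 1   0   0  3/4  |  9/4 ]
  [ 8  -7   9   54  |    8 ]
  [ 2   0   0    1  |    5 ]
  [ 0   3  -4  -21  |    4 ]
R2 -> R2 − 8·R1
  [ 1   0   0  3/4  |  9/4 ]
  [ 0  -7   9   48  |  -10 ]
  [ 2   0   0    1  |    5 ]
  [ 0   3  -4  -21  |    4 ]
R3 -> R3 − 2·R1
  [ 1   0   0   3/4  |  9/4 ]
  [ 0  -7   9    48  |  -10 ]
  [ 0   0   0  -1/2  |  1/2 ]
  [ 0   3  -4   -21  |    4 ]
R2 -> -1/7·R2
  [ 1  0     0    3/4  |   9/4 ]
  [ 0  1  -9/7  -48/7  |  10/7 ]
  [ 0  0     0   -1/2  |   1/2 ]
  [ 0  3    -4    -21  |     4 ]
R4 -> R4 − 3·R2
  [ 1  0     0    3/4  |   9/4 ]
  [ 0  1  -9/7  -48/7  |  10/7 ]
  [ 0  0     0   -1/2  |   1/2 ]
  [ 0  0  -1/7   -3/7  |  -2/7 ]
R3 ↔ R4
  [ 1  0     0    3/4  |   9/4 ]
  [ 0  1  -9/7  -48/7  |  10/7 ]
  [ 0  0  -1/7   -3/7  |  -2/7 ]
  [ 0  0     0   -1/2  |   1/2 ]
R3 -> -7·R3
  [ 1  0     0    3/4  |   9/4 ]
  [ 0  1  -9/7  -48/7  |  10/7 ]
  [ 0  0     1      3  |     2 ]
  [ 0  0     0   -1/2  |   1/2 ]
R4 -> -2·R4
  [ 1  0     0    3/4  |   9/4 ]
  [ 0  1  -9/7  -48/7  |  10/7 ]
  [ 0  0     1      3  |     2 ]
  [ 0  0     0      1  |    -1 ]
R3 -> R3 − 3·R4
  [ 1  0     0    3/4  |   9/4 ]
  [ 0  1  -9/7  -48/7  |  10/7 ]
  [ 0  0     1      0  |     5 ]
  [ 0  0     0      1  |    -1 ]
R2 -> R2 + 48/7·R4
  [ 1  0     0  3/4  |    9/4 ]
  [ 0  1  -9/7    0  |  -38/7 ]
  [ 0  0     1    0  |      5 ]
  [ 0  0     0    1  |     -1 ]
R1 -> R1 − 3/4·R4
  [ 1  0     0  0  |      3 ]
  [ 0  1  -9/7  0  |  -38/7 ]
  [ 0  0     1  0  |      5 ]
  [ 0  0     0  1  |     -1 ]
R2 -> R2 + 9/7·R3
  [ 1  0  0  0  |   3 ]
  [ 0  1  0  0  |   1 ]
  [ 0  0  1  0  |   5 ]
  [ 0  0  0  1  |  -1 ]
Reading off the last column: x = 3, y = 1, z = 5, w = -1.

(3, 1, 5, -1)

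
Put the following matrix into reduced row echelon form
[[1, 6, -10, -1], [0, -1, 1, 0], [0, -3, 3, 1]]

[[1, 0, -4, 0], [0, 1, -1, 0], [0, 0, 0, 1]]

r2 ← -1·r2
  [ 1   6  -10  -1 ]
  [ 0   1   -1   0 ]
  [ 0  -3    3   1 ]
r3 ← r3 + 3·r2
  [ 1  6  -10  -1 ]
  [ 0  1   -1   0 ]
  [ 0  0    0   1 ]
r1 ← r1 + r3
  [ 1  6  -10  0 ]
  [ 0  1   -1  0 ]
  [ 0  0    0  1 ]
r1 ← r1 − 6·r2
  [ 1  0  -4  0 ]
  [ 0  1  -1  0 ]
  [ 0  0   0  1 ]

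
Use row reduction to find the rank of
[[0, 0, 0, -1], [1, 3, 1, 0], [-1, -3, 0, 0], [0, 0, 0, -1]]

Swap r1 and r2.
  [  1   3  1   0 ]
  [  0   0  0  -1 ]
  [ -1  -3  0   0 ]
  [  0   0  0  -1 ]
Add r1 to r3.
  [ 1  3  1   0 ]
  [ 0  0  0  -1 ]
  [ 0  0  1   0 ]
  [ 0  0  0  -1 ]
Swap r2 and r3.
  [ 1  3  1   0 ]
  [ 0  0  1   0 ]
  [ 0  0  0  -1 ]
  [ 0  0  0  -1 ]
Multiply r3 by -1.
  [ 1  3  1   0 ]
  [ 0  0  1   0 ]
  [ 0  0  0   1 ]
  [ 0  0  0  -1 ]
Add r3 to r4.
  [ 1  3  1  0 ]
  [ 0  0  1  0 ]
  [ 0  0  0  1 ]
  [ 0  0  0  0 ]
Subtract r2 from r1.
  [ 1  3  0  0 ]
  [ 0  0  1  0 ]
  [ 0  0  0  1 ]
  [ 0  0  0  0 ]
The reduced form has 3 nonzero rows.

rank = 3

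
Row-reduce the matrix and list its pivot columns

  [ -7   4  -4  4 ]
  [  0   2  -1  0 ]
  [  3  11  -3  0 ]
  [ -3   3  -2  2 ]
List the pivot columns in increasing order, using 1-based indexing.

r1 := -1/7·r1
  [  1  -4/7  4/7  -4/7 ]
  [  0     2   -1     0 ]
  [  3    11   -3     0 ]
  [ -3     3   -2     2 ]
r3 := r3 − 3·r1
  [  1  -4/7    4/7  -4/7 ]
  [  0     2     -1     0 ]
  [  0  89/7  -33/7  12/7 ]
  [ -3     3     -2     2 ]
r4 := r4 + 3·r1
  [ 1  -4/7    4/7  -4/7 ]
  [ 0     2     -1     0 ]
  [ 0  89/7  -33/7  12/7 ]
  [ 0   9/7   -2/7   2/7 ]
r2 := 1/2·r2
  [ 1  -4/7    4/7  -4/7 ]
  [ 0     1   -1/2     0 ]
  [ 0  89/7  -33/7  12/7 ]
  [ 0   9/7   -2/7   2/7 ]
r3 := r3 − 89/7·r2
  [ 1  -4/7    4/7  -4/7 ]
  [ 0     1   -1/2     0 ]
  [ 0     0  23/14  12/7 ]
  [ 0   9/7   -2/7   2/7 ]
r4 := r4 − 9/7·r2
  [ 1  -4/7    4/7  -4/7 ]
  [ 0     1   -1/2     0 ]
  [ 0     0  23/14  12/7 ]
  [ 0     0   5/14   2/7 ]
r3 := 14/23·r3
  [ 1  -4/7   4/7   -4/7 ]
  [ 0     1  -1/2      0 ]
  [ 0     0     1  24/23 ]
  [ 0     0  5/14    2/7 ]
r4 := r4 − 5/14·r3
  [ 1  -4/7   4/7   -4/7 ]
  [ 0     1  -1/2      0 ]
  [ 0     0     1  24/23 ]
  [ 0     0     0  -2/23 ]
r4 := -23/2·r4
  [ 1  -4/7   4/7   -4/7 ]
  [ 0     1  -1/2      0 ]
  [ 0     0     1  24/23 ]
  [ 0     0     0      1 ]
r3 := r3 − 24/23·r4
  [ 1  -4/7   4/7  -4/7 ]
  [ 0     1  -1/2     0 ]
  [ 0     0     1     0 ]
  [ 0     0     0     1 ]
r1 := r1 + 4/7·r4
  [ 1  -4/7   4/7  0 ]
  [ 0     1  -1/2  0 ]
  [ 0     0     1  0 ]
  [ 0     0     0  1 ]
r2 := r2 + 1/2·r3
  [ 1  -4/7  4/7  0 ]
  [ 0     1    0  0 ]
  [ 0     0    1  0 ]
  [ 0     0    0  1 ]
r1 := r1 − 4/7·r3
  [ 1  -4/7  0  0 ]
  [ 0     1  0  0 ]
  [ 0     0  1  0 ]
  [ 0     0  0  1 ]
r1 := r1 + 4/7·r2
  [ 1  0  0  0 ]
  [ 0  1  0  0 ]
  [ 0  0  1  0 ]
  [ 0  0  0  1 ]
Pivot columns are the columns containing a leading 1.

1, 2, 3, 4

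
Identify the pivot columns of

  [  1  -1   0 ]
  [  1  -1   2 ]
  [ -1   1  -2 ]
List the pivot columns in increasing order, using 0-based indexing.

r2 := r2 − r1
  [  1  -1   0 ]
  [  0   0   2 ]
  [ -1   1  -2 ]
r3 := r3 + r1
  [ 1  -1   0 ]
  [ 0   0   2 ]
  [ 0   0  -2 ]
r2 := 1/2·r2
  [ 1  -1   0 ]
  [ 0   0   1 ]
  [ 0   0  -2 ]
r3 := r3 + 2·r2
  [ 1  -1  0 ]
  [ 0   0  1 ]
  [ 0   0  0 ]
Pivot columns are the columns containing a leading 1.

0, 2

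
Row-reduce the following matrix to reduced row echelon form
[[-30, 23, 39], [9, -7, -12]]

R1 → -1/30·R1
  [ 1  -23/30  -13/10 ]
  [ 9      -7     -12 ]
R2 → R2 − 9·R1
  [ 1  -23/30  -13/10 ]
  [ 0   -1/10   -3/10 ]
R2 → -10·R2
  [ 1  -23/30  -13/10 ]
  [ 0       1       3 ]
R1 → R1 + 23/30·R2
  [ 1  0  1 ]
  [ 0  1  3 ]

[[1, 0, 1], [0, 1, 3]]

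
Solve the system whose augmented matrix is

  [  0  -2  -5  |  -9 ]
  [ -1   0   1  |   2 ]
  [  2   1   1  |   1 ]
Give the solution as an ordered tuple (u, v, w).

R1 <=> R2
  [ -1   0   1  |   2 ]
  [  0  -2  -5  |  -9 ]
  [  2   1   1  |   1 ]
R1 ← -1·R1
  [ 1   0  -1  |  -2 ]
  [ 0  -2  -5  |  -9 ]
  [ 2   1   1  |   1 ]
R3 ← R3 − 2·R1
  [ 1   0  -1  |  -2 ]
  [ 0  -2  -5  |  -9 ]
  [ 0   1   3  |   5 ]
R2 ← -1/2·R2
  [ 1  0   -1  |   -2 ]
  [ 0  1  5/2  |  9/2 ]
  [ 0  1    3  |    5 ]
R3 ← R3 − R2
  [ 1  0   -1  |   -2 ]
  [ 0  1  5/2  |  9/2 ]
  [ 0  0  1/2  |  1/2 ]
R3 ← 2·R3
  [ 1  0   -1  |   -2 ]
  [ 0  1  5/2  |  9/2 ]
  [ 0  0    1  |    1 ]
R2 ← R2 − 5/2·R3
  [ 1  0  -1  |  -2 ]
  [ 0  1   0  |   2 ]
  [ 0  0   1  |   1 ]
R1 ← R1 + R3
  [ 1  0  0  |  -1 ]
  [ 0  1  0  |   2 ]
  [ 0  0  1  |   1 ]
Reading off the last column: u = -1, v = 2, w = 1.

(-1, 2, 1)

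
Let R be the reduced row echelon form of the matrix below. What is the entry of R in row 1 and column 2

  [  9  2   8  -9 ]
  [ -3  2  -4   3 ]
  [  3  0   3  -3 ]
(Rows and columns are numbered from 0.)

-1/2

ρ1 -> 1/9·ρ1
  [  1  2/9  8/9  -1 ]
  [ -3    2   -4   3 ]
  [  3    0    3  -3 ]
ρ2 -> ρ2 + 3·ρ1
  [ 1  2/9   8/9  -1 ]
  [ 0  8/3  -4/3   0 ]
  [ 3    0     3  -3 ]
ρ3 -> ρ3 − 3·ρ1
  [ 1   2/9   8/9  -1 ]
  [ 0   8/3  -4/3   0 ]
  [ 0  -2/3   1/3   0 ]
ρ2 -> 3/8·ρ2
  [ 1   2/9   8/9  -1 ]
  [ 0     1  -1/2   0 ]
  [ 0  -2/3   1/3   0 ]
ρ3 -> ρ3 + 2/3·ρ2
  [ 1  2/9   8/9  -1 ]
  [ 0    1  -1/2   0 ]
  [ 0    0     0   0 ]
ρ1 -> ρ1 − 2/9·ρ2
  [ 1  0     1  -1 ]
  [ 0  1  -1/2   0 ]
  [ 0  0     0   0 ]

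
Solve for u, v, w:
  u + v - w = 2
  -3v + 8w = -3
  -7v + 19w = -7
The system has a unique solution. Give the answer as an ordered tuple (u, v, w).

Form the augmented matrix and row-reduce:
  [ 1   1  -1  |   2 ]
  [ 0  -3   8  |  -3 ]
  [ 0  -7  19  |  -7 ]
R2 ← -1/3·R2
R3 ← R3 + 7·R2
R3 ← 3·R3
R2 ← R2 + 8/3·R3
R1 ← R1 + R3
R1 ← R1 − R2
Reading off the last column: u = 1, v = 1, w = 0.

(1, 1, 0)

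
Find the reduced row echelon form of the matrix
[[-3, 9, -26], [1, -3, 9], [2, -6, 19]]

R1 := -1/3·R1
  [ 1  -3  26/3 ]
  [ 1  -3     9 ]
  [ 2  -6    19 ]
R2 := R2 − R1
  [ 1  -3  26/3 ]
  [ 0   0   1/3 ]
  [ 2  -6    19 ]
R3 := R3 − 2·R1
  [ 1  -3  26/3 ]
  [ 0   0   1/3 ]
  [ 0   0   5/3 ]
R2 := 3·R2
  [ 1  -3  26/3 ]
  [ 0   0     1 ]
  [ 0   0   5/3 ]
R3 := R3 − 5/3·R2
  [ 1  -3  26/3 ]
  [ 0   0     1 ]
  [ 0   0     0 ]
R1 := R1 − 26/3·R2
  [ 1  -3  0 ]
  [ 0   0  1 ]
  [ 0   0  0 ]

[[1, -3, 0], [0, 0, 1], [0, 0, 0]]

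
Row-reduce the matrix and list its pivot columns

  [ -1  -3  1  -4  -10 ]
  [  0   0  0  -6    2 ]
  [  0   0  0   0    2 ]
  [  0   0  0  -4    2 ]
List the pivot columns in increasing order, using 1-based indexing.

Multiply R1 by -1.
  [ 1  3  -1   4  10 ]
  [ 0  0   0  -6   2 ]
  [ 0  0   0   0   2 ]
  [ 0  0   0  -4   2 ]
Multiply R2 by -1/6.
  [ 1  3  -1   4    10 ]
  [ 0  0   0   1  -1/3 ]
  [ 0  0   0   0     2 ]
  [ 0  0   0  -4     2 ]
Add 4 times R2 to R4.
  [ 1  3  -1  4    10 ]
  [ 0  0   0  1  -1/3 ]
  [ 0  0   0  0     2 ]
  [ 0  0   0  0   2/3 ]
Multiply R3 by 1/2.
  [ 1  3  -1  4    10 ]
  [ 0  0   0  1  -1/3 ]
  [ 0  0   0  0     1 ]
  [ 0  0   0  0   2/3 ]
Subtract 2/3 times R3 from R4.
  [ 1  3  -1  4    10 ]
  [ 0  0   0  1  -1/3 ]
  [ 0  0   0  0     1 ]
  [ 0  0   0  0     0 ]
Add 1/3 times R3 to R2.
  [ 1  3  -1  4  10 ]
  [ 0  0   0  1   0 ]
  [ 0  0   0  0   1 ]
  [ 0  0   0  0   0 ]
Subtract 10 times R3 from R1.
  [ 1  3  -1  4  0 ]
  [ 0  0   0  1  0 ]
  [ 0  0   0  0  1 ]
  [ 0  0   0  0  0 ]
Subtract 4 times R2 from R1.
  [ 1  3  -1  0  0 ]
  [ 0  0   0  1  0 ]
  [ 0  0   0  0  1 ]
  [ 0  0   0  0  0 ]
Pivot columns are the columns containing a leading 1.

1, 4, 5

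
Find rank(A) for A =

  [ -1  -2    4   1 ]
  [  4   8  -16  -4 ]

R1 ← -1·R1
  [ 1  2   -4  -1 ]
  [ 4  8  -16  -4 ]
R2 ← R2 − 4·R1
  [ 1  2  -4  -1 ]
  [ 0  0   0   0 ]
The reduced form has 1 nonzero row.

rank = 1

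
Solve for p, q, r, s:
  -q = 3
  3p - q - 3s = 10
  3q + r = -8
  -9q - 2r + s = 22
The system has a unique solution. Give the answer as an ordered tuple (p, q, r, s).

Form the augmented matrix and row-reduce:
  [ 0  -1   0   0  |   3 ]
  [ 3  -1   0  -3  |  10 ]
  [ 0   3   1   0  |  -8 ]
  [ 0  -9  -2   1  |  22 ]
R1 <=> R2
  [ 3  -1   0  -3  |  10 ]
  [ 0  -1   0   0  |   3 ]
  [ 0   3   1   0  |  -8 ]
  [ 0  -9  -2   1  |  22 ]
R1 ← 1/3·R1
  [ 1  -1/3   0  -1  |  10/3 ]
  [ 0    -1   0   0  |     3 ]
  [ 0     3   1   0  |    -8 ]
  [ 0    -9  -2   1  |    22 ]
R2 ← -1·R2
  [ 1  -1/3   0  -1  |  10/3 ]
  [ 0     1   0   0  |    -3 ]
  [ 0     3   1   0  |    -8 ]
  [ 0    -9  -2   1  |    22 ]
R3 ← R3 − 3·R2
  [ 1  -1/3   0  -1  |  10/3 ]
  [ 0     1   0   0  |    -3 ]
  [ 0     0   1   0  |     1 ]
  [ 0    -9  -2   1  |    22 ]
R4 ← R4 + 9·R2
  [ 1  -1/3   0  -1  |  10/3 ]
  [ 0     1   0   0  |    -3 ]
  [ 0     0   1   0  |     1 ]
  [ 0     0  -2   1  |    -5 ]
R4 ← R4 + 2·R3
  [ 1  -1/3  0  -1  |  10/3 ]
  [ 0     1  0   0  |    -3 ]
  [ 0     0  1   0  |     1 ]
  [ 0     0  0   1  |    -3 ]
R1 ← R1 + R4
  [ 1  -1/3  0  0  |  1/3 ]
  [ 0     1  0  0  |   -3 ]
  [ 0     0  1  0  |    1 ]
  [ 0     0  0  1  |   -3 ]
R1 ← R1 + 1/3·R2
  [ 1  0  0  0  |  -2/3 ]
  [ 0  1  0  0  |    -3 ]
  [ 0  0  1  0  |     1 ]
  [ 0  0  0  1  |    -3 ]
Reading off the last column: p = -2/3, q = -3, r = 1, s = -3.

(-2/3, -3, 1, -3)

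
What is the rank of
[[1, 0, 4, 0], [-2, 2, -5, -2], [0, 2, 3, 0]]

rank = 3

R2 := R2 + 2·R1
  [ 1  0  4   0 ]
  [ 0  2  3  -2 ]
  [ 0  2  3   0 ]
R2 := 1/2·R2
  [ 1  0    4   0 ]
  [ 0  1  3/2  -1 ]
  [ 0  2    3   0 ]
R3 := R3 − 2·R2
  [ 1  0    4   0 ]
  [ 0  1  3/2  -1 ]
  [ 0  0    0   2 ]
R3 := 1/2·R3
  [ 1  0    4   0 ]
  [ 0  1  3/2  -1 ]
  [ 0  0    0   1 ]
R2 := R2 + R3
  [ 1  0    4  0 ]
  [ 0  1  3/2  0 ]
  [ 0  0    0  1 ]
The reduced form has 3 nonzero rows.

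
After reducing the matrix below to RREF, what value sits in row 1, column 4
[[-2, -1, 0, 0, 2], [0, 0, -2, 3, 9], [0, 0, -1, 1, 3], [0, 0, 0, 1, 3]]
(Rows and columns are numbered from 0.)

R1 ← -1/2·R1
R2 ← -1/2·R2
R3 ← R3 + R2
R3 ← -2·R3
R4 ← R4 − R3
R2 ← R2 + 3/2·R3

0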